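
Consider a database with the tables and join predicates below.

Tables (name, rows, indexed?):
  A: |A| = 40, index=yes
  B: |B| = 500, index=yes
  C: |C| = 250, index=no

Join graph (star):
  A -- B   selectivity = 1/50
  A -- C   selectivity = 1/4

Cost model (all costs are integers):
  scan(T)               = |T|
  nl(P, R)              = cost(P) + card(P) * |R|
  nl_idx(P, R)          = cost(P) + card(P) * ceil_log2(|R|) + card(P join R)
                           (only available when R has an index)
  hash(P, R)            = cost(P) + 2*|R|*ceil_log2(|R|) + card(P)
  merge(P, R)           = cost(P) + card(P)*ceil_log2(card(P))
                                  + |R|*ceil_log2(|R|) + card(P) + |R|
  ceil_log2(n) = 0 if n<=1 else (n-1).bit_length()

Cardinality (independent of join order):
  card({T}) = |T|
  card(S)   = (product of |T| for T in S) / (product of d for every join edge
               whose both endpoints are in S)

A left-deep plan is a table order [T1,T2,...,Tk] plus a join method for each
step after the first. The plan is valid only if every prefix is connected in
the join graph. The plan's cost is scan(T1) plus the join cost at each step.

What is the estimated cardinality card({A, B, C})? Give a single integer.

Tables in S: A(40), B(500), C(250)
Edges inside S: A-B(d=50), A-C(d=4)
numerator = 40 * 500 * 250 = 5000000
denominator = 50 * 4 = 200
card(S) = 5000000 / 200 = 25000

25000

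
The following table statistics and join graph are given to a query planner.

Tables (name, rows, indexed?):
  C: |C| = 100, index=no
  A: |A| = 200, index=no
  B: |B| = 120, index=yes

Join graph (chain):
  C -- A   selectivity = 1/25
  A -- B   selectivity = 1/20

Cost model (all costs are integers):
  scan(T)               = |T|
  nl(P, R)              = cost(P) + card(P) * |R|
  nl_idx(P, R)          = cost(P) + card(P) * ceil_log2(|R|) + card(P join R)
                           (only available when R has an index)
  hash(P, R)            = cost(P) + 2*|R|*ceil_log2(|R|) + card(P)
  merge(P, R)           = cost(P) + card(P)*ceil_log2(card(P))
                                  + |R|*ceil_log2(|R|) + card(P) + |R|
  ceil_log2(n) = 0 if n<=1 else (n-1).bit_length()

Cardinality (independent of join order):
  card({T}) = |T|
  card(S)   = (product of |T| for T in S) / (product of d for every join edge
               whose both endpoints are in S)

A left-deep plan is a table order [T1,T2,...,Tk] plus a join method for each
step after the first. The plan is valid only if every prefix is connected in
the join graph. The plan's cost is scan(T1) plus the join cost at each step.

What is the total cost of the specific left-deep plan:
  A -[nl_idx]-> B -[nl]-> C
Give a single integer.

122800

step 1: scan A: cost=200, card=200
step 2: join B via nl_idx
    card(P join B) = 200*120/(20) = 1200
    cost = 200 + 200*7 + 1200 = 2800
step 3: join C via nl
    card(P join C) = 1200*100/(25) = 4800
    cost = 2800 + 1200*100 = 122800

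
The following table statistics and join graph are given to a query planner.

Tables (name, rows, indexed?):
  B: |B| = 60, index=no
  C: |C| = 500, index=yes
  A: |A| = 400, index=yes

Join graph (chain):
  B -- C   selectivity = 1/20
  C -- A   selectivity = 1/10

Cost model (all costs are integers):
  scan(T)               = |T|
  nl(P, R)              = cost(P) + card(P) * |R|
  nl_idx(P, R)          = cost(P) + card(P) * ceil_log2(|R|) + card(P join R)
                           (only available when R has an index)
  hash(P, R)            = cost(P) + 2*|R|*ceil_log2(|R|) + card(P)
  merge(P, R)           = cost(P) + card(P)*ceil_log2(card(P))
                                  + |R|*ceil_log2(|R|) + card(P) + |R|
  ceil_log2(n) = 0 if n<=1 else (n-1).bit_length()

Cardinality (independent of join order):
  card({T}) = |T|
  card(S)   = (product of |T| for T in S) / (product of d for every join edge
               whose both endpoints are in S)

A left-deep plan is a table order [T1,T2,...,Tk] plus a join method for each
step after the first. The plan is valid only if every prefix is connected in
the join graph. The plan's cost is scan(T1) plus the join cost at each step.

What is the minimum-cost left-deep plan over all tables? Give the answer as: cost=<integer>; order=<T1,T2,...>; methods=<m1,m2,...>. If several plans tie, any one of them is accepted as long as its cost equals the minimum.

Selinger DP (subsets sized 1..n):
  {B}: scan cost=60, card=60
  {C}: scan cost=500, card=500
  {A}: scan cost=400, card=400
  {BC}: card=1500; try (B,hash)→1720, (C,nl_idx)→2100, (C,merge)→5480, (B,merge)→5920, (C,hash)→9120, (C,nl)→30060 …(+1); best=1720 via (B,hash)
  {AC}: card=20000; try (A,hash)→8200, (C,merge)→9400, (A,merge)→9500, (C,hash)→9800, (C,nl_idx)→24000, (A,nl_idx)→25000 …(+2); best=8200 via (A,hash)
  {ABC}: card=60000; try (A,hash)→10420, (A,merge)→23720, (B,hash)→28920, (A,nl_idx)→75220, (B,merge)→328620, (A,nl)→601720 …(+1); best=10420 via (A,hash)

cost=10420; order=C,B,A; methods=hash,hash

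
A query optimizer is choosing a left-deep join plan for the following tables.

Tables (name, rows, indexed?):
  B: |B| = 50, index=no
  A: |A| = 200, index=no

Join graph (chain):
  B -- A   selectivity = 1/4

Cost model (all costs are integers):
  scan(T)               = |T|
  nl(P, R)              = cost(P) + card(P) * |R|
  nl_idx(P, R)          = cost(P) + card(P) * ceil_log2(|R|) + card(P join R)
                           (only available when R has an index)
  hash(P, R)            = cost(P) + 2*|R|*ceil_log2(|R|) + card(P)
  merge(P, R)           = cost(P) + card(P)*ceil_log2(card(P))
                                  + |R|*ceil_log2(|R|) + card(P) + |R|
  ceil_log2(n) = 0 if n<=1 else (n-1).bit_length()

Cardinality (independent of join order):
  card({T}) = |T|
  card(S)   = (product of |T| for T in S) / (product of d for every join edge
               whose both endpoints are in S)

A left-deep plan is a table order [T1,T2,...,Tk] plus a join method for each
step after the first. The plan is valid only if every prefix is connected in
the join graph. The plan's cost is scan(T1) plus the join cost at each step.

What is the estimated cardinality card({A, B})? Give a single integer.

2500

Tables in S: A(200), B(50)
Edges inside S: B-A(d=4)
numerator = 200 * 50 = 10000
denominator = 4 = 4
card(S) = 10000 / 4 = 2500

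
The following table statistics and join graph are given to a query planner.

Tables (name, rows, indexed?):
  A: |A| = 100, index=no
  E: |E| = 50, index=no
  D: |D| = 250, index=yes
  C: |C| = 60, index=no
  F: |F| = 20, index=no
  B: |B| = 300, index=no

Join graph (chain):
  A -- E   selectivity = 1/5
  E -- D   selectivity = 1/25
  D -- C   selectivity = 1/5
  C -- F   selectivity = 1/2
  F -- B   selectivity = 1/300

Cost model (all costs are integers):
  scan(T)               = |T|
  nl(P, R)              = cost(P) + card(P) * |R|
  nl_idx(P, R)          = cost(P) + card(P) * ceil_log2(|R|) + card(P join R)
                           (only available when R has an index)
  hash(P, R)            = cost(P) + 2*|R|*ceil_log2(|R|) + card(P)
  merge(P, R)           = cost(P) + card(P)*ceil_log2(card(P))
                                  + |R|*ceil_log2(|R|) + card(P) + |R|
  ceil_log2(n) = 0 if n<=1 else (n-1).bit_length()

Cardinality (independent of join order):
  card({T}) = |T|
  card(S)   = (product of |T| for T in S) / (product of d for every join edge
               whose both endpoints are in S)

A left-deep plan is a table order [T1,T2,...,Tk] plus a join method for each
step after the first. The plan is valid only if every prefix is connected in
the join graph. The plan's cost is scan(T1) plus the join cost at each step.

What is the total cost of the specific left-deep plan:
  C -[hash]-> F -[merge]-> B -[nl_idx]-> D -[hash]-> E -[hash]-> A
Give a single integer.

step 1: scan C: cost=60, card=60
step 2: join F via hash
    card(P join F) = 60*20/(2) = 600
    cost = 60 + 2*20*5 + 60 = 320
step 3: join B via merge
    card(P join B) = 600*300/(300) = 600
    cost = 320 + 600*10 + 300*9 + 600 + 300 = 9920
step 4: join D via nl_idx
    card(P join D) = 600*250/(5) = 30000
    cost = 9920 + 600*8 + 30000 = 44720
step 5: join E via hash
    card(P join E) = 30000*50/(25) = 60000
    cost = 44720 + 2*50*6 + 30000 = 75320
step 6: join A via hash
    card(P join A) = 60000*100/(5) = 1200000
    cost = 75320 + 2*100*7 + 60000 = 136720

136720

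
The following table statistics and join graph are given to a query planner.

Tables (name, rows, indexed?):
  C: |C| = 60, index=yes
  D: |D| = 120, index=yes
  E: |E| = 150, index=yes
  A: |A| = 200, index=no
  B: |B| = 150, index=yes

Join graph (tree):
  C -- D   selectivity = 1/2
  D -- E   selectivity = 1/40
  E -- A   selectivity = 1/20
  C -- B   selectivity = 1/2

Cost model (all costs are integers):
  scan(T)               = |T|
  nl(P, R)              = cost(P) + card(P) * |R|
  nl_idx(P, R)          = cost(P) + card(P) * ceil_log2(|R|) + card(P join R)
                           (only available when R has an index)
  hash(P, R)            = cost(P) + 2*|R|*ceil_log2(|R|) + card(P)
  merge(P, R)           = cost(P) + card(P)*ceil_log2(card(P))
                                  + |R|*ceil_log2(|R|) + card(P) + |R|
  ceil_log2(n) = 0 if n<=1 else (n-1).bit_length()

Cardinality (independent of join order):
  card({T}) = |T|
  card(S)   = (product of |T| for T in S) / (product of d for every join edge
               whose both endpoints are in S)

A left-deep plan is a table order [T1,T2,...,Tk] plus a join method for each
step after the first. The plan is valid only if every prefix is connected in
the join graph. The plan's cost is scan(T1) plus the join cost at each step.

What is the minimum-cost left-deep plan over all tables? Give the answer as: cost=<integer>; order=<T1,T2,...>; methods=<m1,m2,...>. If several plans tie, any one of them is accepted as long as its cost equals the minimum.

Selinger DP (subsets sized 1..n):
  {C}: scan cost=60, card=60
  {D}: scan cost=120, card=120
  {E}: scan cost=150, card=150
  {A}: scan cost=200, card=200
  {B}: scan cost=150, card=150
  {CD}: card=3600; try (C,hash)→960, (D,merge)→1440, (C,merge)→1500, (D,hash)→1800, (D,nl_idx)→4080, (C,nl_idx)→4440 …(+2); best=960 via (C,hash)
  {BC}: card=4500; try (C,hash)→1020, (B,merge)→1830, (C,merge)→1920, (B,hash)→2520, (B,nl_idx)→5040, (C,nl_idx)→5550 …(+2); best=1020 via (C,hash)
  {DE}: card=450; try (E,nl_idx)→1530, (D,nl_idx)→1650, (D,hash)→1980, (E,merge)→2430, (D,merge)→2460, (E,hash)→2640 …(+2); best=1530 via (E,nl_idx)
  {AE}: card=1500; try (E,hash)→2800, (E,nl_idx)→3300, (A,merge)→3300, (E,merge)→3350, (A,hash)→3500, (A,nl)→30150 …(+1); best=2800 via (E,hash)
  {CDE}: card=13500; try (C,hash)→2700, (C,merge)→6450, (E,hash)→6960, (C,nl_idx)→17730, (C,nl)→28530, (E,nl_idx)→43260 …(+2); best=2700 via (C,hash)
  {BCD}: card=270000; try (B,hash)→6960, (D,hash)→7200, (B,merge)→49110, (D,merge)→64980, (B,nl_idx)→299760, (D,nl_idx)→302520 …(+2); best=6960 via (B,hash)
  {ADE}: card=4500; try (A,hash)→5180, (D,hash)→5980, (A,merge)→7830, (D,nl_idx)→17800, (D,merge)→21760, (A,nl)→91530 …(+1); best=5180 via (A,hash)
  {ACDE}: card=135000; try (C,hash)→10400, (A,hash)→19400, (C,merge)→68600, (C,nl_idx)→167180, (A,merge)→207000, (C,nl)→275180 …(+1); best=10400 via (C,hash)
  {BCDE}: card=1012500; try (B,hash)→18600, (B,merge)→206550, (E,hash)→279360, (B,nl_idx)→1123200, (B,nl)→2027700, (E,nl_idx)→3179460 …(+2); best=18600 via (B,hash)
  {ABCDE}: card=10125000; try (B,hash)→147800, (A,hash)→1034300, (B,merge)→2576750, (B,nl_idx)→11215400, (B,nl)→20260400, (A,merge)→21282900 …(+1); best=147800 via (B,hash)

cost=147800; order=D,E,A,C,B; methods=nl_idx,hash,hash,hash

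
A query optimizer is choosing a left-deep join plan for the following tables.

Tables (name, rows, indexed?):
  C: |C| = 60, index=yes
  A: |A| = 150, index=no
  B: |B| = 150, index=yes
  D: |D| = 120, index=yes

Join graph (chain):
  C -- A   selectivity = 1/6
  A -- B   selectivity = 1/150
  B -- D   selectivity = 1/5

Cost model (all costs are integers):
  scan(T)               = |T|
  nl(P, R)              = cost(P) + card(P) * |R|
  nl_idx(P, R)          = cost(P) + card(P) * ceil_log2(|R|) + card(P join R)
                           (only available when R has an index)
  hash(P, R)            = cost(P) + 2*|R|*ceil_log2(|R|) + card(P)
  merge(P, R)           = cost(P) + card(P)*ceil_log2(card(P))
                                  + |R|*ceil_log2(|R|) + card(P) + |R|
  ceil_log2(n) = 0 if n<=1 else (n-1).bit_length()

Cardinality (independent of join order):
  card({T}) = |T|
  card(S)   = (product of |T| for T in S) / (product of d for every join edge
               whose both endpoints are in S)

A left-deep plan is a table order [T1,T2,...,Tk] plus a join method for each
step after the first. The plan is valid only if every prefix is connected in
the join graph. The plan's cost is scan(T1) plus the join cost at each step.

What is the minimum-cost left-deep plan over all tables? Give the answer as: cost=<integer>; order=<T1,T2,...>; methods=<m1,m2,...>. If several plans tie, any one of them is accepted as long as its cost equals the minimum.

cost=5550; order=A,B,C,D; methods=nl_idx,hash,hash

Selinger DP (subsets sized 1..n):
  {C}: scan cost=60, card=60
  {A}: scan cost=150, card=150
  {B}: scan cost=150, card=150
  {D}: scan cost=120, card=120
  {AC}: card=1500; try (C,hash)→1020, (A,merge)→1830, (C,merge)→1920, (A,hash)→2520, (C,nl_idx)→2550, (A,nl)→9060 …(+1); best=1020 via (C,hash)
  {AB}: card=150; try (B,nl_idx)→1500, (B,hash)→2700, (A,hash)→2700, (B,merge)→2850, (A,merge)→2850, (B,nl)→22650 …(+1); best=1500 via (B,nl_idx)
  {BD}: card=3600; try (D,hash)→1980, (B,merge)→2430, (D,merge)→2460, (B,hash)→2640, (B,nl_idx)→4680, (D,nl_idx)→4800 …(+2); best=1980 via (D,hash)
  {ABC}: card=1500; try (C,hash)→2370, (C,merge)→3270, (C,nl_idx)→3900, (B,hash)→4920, (C,nl)→10500, (B,nl_idx)→14520 …(+2); best=2370 via (C,hash)
  {ABD}: card=3600; try (D,hash)→3330, (D,merge)→3810, (D,nl_idx)→6150, (A,hash)→7980, (D,nl)→19500, (A,merge)→50130 …(+1); best=3330 via (D,hash)
  {ABCD}: card=36000; try (D,hash)→5550, (C,hash)→7650, (D,merge)→21330, (D,nl_idx)→48870, (C,merge)→50550, (C,nl_idx)→60930 …(+2); best=5550 via (D,hash)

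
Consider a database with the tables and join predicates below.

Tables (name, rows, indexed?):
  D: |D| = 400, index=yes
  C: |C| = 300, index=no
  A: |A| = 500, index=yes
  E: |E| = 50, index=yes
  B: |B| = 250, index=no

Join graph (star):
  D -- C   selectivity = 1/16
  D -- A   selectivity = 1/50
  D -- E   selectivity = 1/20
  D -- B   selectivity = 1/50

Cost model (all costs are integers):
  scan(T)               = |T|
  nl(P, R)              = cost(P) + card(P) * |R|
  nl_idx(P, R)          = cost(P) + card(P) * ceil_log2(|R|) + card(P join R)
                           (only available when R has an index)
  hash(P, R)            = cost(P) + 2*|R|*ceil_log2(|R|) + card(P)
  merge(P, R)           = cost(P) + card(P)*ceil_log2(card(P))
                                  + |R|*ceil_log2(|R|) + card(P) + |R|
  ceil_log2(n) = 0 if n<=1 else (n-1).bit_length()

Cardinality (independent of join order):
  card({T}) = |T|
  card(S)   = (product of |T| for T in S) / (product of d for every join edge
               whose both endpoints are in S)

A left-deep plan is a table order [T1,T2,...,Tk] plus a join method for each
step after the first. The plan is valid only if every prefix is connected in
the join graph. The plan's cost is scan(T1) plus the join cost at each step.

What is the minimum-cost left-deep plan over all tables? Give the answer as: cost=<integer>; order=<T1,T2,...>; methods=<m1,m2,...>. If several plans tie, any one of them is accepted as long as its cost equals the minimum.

cost=75800; order=D,E,B,A,C; methods=hash,hash,hash,hash

Selinger DP (subsets sized 1..n):
  {D}: scan cost=400, card=400
  {C}: scan cost=300, card=300
  {A}: scan cost=500, card=500
  {E}: scan cost=50, card=50
  {B}: scan cost=250, card=250
  {CD}: card=7500; try (C,hash)→6200, (D,merge)→7300, (C,merge)→7400, (D,hash)→7800, (D,nl_idx)→10500, (D,nl)→120300 …(+1); best=6200 via (C,hash)
  {AD}: card=4000; try (A,nl_idx)→8000, (D,hash)→8200, (D,nl_idx)→9000, (A,merge)→9400, (D,merge)→9500, (A,hash)→9800 …(+2); best=8000 via (A,nl_idx)
  {DE}: card=1000; try (E,hash)→1400, (D,nl_idx)→1500, (E,nl_idx)→3800, (D,merge)→4400, (E,merge)→4750, (D,hash)→7300 …(+2); best=1400 via (E,hash)
  {BD}: card=2000; try (D,nl_idx)→4500, (B,hash)→4800, (D,merge)→6500, (B,merge)→6650, (D,hash)→7700, (D,nl)→100250 …(+1); best=4500 via (D,nl_idx)
  {ACD}: card=75000; try (C,hash)→17400, (A,hash)→22700, (C,merge)→63000, (A,merge)→116200, (A,nl_idx)→148700, (C,nl)→1208000 …(+1); best=17400 via (C,hash)
  {CDE}: card=18750; try (C,hash)→7800, (E,hash)→14300, (C,merge)→15400, (E,nl_idx)→69950, (E,merge)→111550, (C,nl)→301400 …(+1); best=7800 via (C,hash)
  {BCD}: card=37500; try (C,hash)→11900, (B,hash)→17700, (C,merge)→31500, (B,merge)→113450, (C,nl)→604500, (B,nl)→1881200; best=11900 via (C,hash)
  {ADE}: card=10000; try (A,hash)→11400, (E,hash)→12600, (A,merge)→17400, (A,nl_idx)→20400, (E,nl_idx)→42000, (E,merge)→60350 …(+2); best=11400 via (A,hash)
  {ABD}: card=20000; try (A,hash)→15500, (B,hash)→16000, (A,merge)→33500, (A,nl_idx)→42500, (B,merge)→62250, (A,nl)→1004500 …(+1); best=15500 via (A,hash)
  {BDE}: card=5000; try (B,hash)→6400, (E,hash)→7100, (B,merge)→14650, (E,nl_idx)→21500, (E,merge)→28850, (E,nl)→104500 …(+1); best=6400 via (B,hash)
  {ACDE}: card=187500; try (C,hash)→26800, (A,hash)→35550, (E,hash)→93000, (C,merge)→164400, (A,merge)→312800, (A,nl_idx)→364050 …(+5); best=26800 via (C,hash)
  {ABCD}: card=375000; try (C,hash)→40900, (A,hash)→58400, (B,hash)→96400, (C,merge)→338500, (A,merge)→654400, (A,nl_idx)→724400 …(+4); best=40900 via (C,hash)
  {BCDE}: card=93750; try (C,hash)→16800, (B,hash)→30550, (E,hash)→50000, (C,merge)→79400, (B,merge)→310050, (E,nl_idx)→330650 …(+4); best=16800 via (C,hash)
  {ABDE}: card=50000; try (A,hash)→20400, (B,hash)→25400, (E,hash)→36100, (A,merge)→81400, (A,nl_idx)→101400, (B,merge)→163650 …(+5); best=20400 via (A,hash)
  {ABCDE}: card=937500; try (C,hash)→75800, (A,hash)→119550, (B,hash)→218300, (E,hash)→416500, (C,merge)→873400, (A,merge)→1709300 …(+8); best=75800 via (C,hash)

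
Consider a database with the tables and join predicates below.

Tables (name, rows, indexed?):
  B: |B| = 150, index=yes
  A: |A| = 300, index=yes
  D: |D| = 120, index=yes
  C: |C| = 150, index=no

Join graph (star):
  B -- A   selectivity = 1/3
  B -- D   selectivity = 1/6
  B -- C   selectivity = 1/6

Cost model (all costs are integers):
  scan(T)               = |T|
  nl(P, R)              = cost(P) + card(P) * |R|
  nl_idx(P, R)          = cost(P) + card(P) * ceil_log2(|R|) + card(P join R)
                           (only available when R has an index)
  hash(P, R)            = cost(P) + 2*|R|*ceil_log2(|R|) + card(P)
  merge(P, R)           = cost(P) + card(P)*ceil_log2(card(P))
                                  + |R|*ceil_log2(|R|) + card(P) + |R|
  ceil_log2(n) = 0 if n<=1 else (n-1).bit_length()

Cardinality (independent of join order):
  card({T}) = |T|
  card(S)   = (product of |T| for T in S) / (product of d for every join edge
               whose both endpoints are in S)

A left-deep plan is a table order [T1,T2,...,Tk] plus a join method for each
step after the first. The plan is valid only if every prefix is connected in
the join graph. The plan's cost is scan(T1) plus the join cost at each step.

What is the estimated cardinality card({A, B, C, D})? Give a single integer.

Tables in S: A(300), B(150), C(150), D(120)
Edges inside S: B-A(d=3), B-D(d=6), B-C(d=6)
numerator = 300 * 150 * 150 * 120 = 810000000
denominator = 3 * 6 * 6 = 108
card(S) = 810000000 / 108 = 7500000

7500000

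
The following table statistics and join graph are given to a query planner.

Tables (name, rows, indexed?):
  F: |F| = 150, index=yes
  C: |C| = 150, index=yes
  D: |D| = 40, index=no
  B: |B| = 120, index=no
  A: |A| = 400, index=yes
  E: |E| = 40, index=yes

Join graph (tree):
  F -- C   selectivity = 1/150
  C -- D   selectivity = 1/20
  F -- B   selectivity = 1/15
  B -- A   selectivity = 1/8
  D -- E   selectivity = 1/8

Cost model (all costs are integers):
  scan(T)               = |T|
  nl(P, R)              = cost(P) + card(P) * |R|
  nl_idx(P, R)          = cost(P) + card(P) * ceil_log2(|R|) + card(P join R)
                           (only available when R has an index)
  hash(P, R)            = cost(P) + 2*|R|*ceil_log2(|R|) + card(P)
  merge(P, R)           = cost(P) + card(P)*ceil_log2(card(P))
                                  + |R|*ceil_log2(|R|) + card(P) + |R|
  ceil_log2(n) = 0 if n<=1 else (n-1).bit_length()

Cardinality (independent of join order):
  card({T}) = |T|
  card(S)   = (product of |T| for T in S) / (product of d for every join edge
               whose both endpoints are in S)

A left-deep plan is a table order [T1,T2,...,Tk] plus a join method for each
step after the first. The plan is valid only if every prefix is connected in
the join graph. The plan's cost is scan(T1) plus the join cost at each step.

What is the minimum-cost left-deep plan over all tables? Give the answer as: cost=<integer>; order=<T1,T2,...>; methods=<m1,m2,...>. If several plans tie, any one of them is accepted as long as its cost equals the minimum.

Selinger DP (subsets sized 1..n):
  {F}: scan cost=150, card=150
  {C}: scan cost=150, card=150
  {D}: scan cost=40, card=40
  {B}: scan cost=120, card=120
  {A}: scan cost=400, card=400
  {E}: scan cost=40, card=40
  {CF}: card=150; try (F,nl_idx)→1500, (C,nl_idx)→1500, (F,hash)→2700, (C,hash)→2700, (F,merge)→2850, (C,merge)→2850 …(+2); best=1500 via (F,nl_idx)
  {BF}: card=1200; try (B,hash)→1980, (F,nl_idx)→2280, (F,merge)→2430, (B,merge)→2460, (F,hash)→2640, (F,nl)→18120 …(+1); best=1980 via (B,hash)
  {CD}: card=300; try (C,nl_idx)→660, (D,hash)→780, (C,merge)→1670, (D,merge)→1780, (C,hash)→2480, (C,nl)→6040 …(+1); best=660 via (C,nl_idx)
  {DE}: card=200; try (E,nl_idx)→480, (E,hash)→560, (D,hash)→560, (E,merge)→600, (D,merge)→600, (E,nl)→1640 …(+1); best=480 via (E,nl_idx)
  {AB}: card=6000; try (B,hash)→2480, (A,merge)→5080, (B,merge)→5360, (A,nl_idx)→7200, (A,hash)→7440, (A,nl)→48120 …(+1); best=2480 via (B,hash)
  {CDF}: card=300; try (D,hash)→2130, (D,merge)→3130, (F,hash)→3360, (F,nl_idx)→3360, (F,merge)→5010, (D,nl)→7500 …(+1); best=2130 via (D,hash)
  {BCF}: card=1200; try (B,hash)→3330, (B,merge)→3810, (C,hash)→5580, (C,nl_idx)→12780, (C,merge)→17730, (B,nl)→19500 …(+1); best=3330 via (B,hash)
  {ABF}: card=60000; try (A,hash)→10380, (F,hash)→10880, (A,merge)→20380, (A,nl_idx)→72780, (F,merge)→87830, (F,nl_idx)→110480 …(+2); best=10380 via (A,hash)
  {CDE}: card=1500; try (E,hash)→1440, (C,hash)→3080, (C,nl_idx)→3580, (C,merge)→3630, (E,merge)→3940, (E,nl_idx)→3960 …(+2); best=1440 via (E,hash)
  {BCDF}: card=2400; try (B,hash)→4110, (D,hash)→5010, (B,merge)→6090, (D,merge)→18010, (B,nl)→38130, (D,nl)→51330; best=4110 via (B,hash)
  {CDEF}: card=1500; try (E,hash)→2910, (F,hash)→5340, (E,merge)→5410, (E,nl_idx)→5430, (E,nl)→14130, (F,nl_idx)→14940 …(+2); best=2910 via (E,hash)
  {ABCF}: card=60000; try (A,hash)→11730, (A,merge)→21730, (C,hash)→72780, (A,nl_idx)→74130, (A,nl)→483330, (C,nl_idx)→550380 …(+2); best=11730 via (A,hash)
  {ABCDF}: card=120000; try (A,hash)→13710, (A,merge)→39310, (D,hash)→72210, (A,nl_idx)→145710, (A,nl)→964110, (D,merge)→1032010 …(+1); best=13710 via (A,hash)
  {BCDEF}: card=12000; try (B,hash)→6090, (E,hash)→6990, (B,merge)→21870, (E,nl_idx)→30510, (E,merge)→35590, (E,nl)→100110 …(+1); best=6090 via (B,hash)
  {ABCDEF}: card=600000; try (A,hash)→25290, (E,hash)→134190, (A,merge)→190090, (A,nl_idx)→714090, (E,nl_idx)→1333710, (E,merge)→2173990 …(+2); best=25290 via (A,hash)

cost=25290; order=C,F,D,E,B,A; methods=nl_idx,hash,hash,hash,hash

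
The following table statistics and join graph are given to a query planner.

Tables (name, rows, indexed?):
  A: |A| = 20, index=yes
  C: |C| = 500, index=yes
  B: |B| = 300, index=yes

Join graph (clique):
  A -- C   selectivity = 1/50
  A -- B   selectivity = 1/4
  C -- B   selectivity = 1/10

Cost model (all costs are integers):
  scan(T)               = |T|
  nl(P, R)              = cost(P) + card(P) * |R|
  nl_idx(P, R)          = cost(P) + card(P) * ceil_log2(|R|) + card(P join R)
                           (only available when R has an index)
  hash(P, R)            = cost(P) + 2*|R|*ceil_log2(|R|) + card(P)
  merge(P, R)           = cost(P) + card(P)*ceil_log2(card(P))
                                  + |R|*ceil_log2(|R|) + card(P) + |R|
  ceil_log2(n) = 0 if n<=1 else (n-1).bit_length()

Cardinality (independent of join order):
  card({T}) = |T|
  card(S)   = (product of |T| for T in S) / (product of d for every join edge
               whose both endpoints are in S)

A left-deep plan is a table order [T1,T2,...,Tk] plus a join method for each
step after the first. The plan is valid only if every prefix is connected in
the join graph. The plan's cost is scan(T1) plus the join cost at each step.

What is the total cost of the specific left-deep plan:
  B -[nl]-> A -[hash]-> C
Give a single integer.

step 1: scan B: cost=300, card=300
step 2: join A via nl
    card(P join A) = 300*20/(4) = 1500
    cost = 300 + 300*20 = 6300
step 3: join C via hash
    card(P join C) = 1500*500/(50*10) = 1500
    cost = 6300 + 2*500*9 + 1500 = 16800

16800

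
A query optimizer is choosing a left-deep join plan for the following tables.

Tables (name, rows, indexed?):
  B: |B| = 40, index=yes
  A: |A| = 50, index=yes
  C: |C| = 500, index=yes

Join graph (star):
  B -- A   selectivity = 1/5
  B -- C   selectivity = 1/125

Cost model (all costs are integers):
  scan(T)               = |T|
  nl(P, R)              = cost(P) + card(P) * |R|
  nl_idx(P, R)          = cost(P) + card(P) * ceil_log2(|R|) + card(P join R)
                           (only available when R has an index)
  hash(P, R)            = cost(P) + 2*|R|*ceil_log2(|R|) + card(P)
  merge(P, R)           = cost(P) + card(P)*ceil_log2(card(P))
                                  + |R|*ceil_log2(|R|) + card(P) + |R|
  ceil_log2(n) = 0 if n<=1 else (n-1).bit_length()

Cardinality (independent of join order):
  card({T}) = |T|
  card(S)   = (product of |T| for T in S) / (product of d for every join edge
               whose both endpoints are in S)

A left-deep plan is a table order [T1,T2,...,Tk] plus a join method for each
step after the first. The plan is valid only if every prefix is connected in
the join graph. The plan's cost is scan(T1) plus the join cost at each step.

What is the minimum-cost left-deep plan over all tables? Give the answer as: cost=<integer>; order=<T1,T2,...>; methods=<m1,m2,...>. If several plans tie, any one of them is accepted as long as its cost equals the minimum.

Selinger DP (subsets sized 1..n):
  {B}: scan cost=40, card=40
  {A}: scan cost=50, card=50
  {C}: scan cost=500, card=500
  {AB}: card=400; try (B,hash)→580, (A,merge)→670, (B,merge)→680, (A,hash)→680, (A,nl_idx)→680, (B,nl_idx)→750 …(+2); best=580 via (B,hash)
  {BC}: card=160; try (C,nl_idx)→560, (B,hash)→1480, (B,nl_idx)→3660, (C,merge)→5320, (B,merge)→5780, (C,hash)→9080 …(+2); best=560 via (C,nl_idx)
  {ABC}: card=1600; try (A,hash)→1320, (A,merge)→2350, (A,nl_idx)→3120, (C,nl_idx)→5780, (A,nl)→8560, (C,merge)→9580 …(+2); best=1320 via (A,hash)

cost=1320; order=B,C,A; methods=nl_idx,hash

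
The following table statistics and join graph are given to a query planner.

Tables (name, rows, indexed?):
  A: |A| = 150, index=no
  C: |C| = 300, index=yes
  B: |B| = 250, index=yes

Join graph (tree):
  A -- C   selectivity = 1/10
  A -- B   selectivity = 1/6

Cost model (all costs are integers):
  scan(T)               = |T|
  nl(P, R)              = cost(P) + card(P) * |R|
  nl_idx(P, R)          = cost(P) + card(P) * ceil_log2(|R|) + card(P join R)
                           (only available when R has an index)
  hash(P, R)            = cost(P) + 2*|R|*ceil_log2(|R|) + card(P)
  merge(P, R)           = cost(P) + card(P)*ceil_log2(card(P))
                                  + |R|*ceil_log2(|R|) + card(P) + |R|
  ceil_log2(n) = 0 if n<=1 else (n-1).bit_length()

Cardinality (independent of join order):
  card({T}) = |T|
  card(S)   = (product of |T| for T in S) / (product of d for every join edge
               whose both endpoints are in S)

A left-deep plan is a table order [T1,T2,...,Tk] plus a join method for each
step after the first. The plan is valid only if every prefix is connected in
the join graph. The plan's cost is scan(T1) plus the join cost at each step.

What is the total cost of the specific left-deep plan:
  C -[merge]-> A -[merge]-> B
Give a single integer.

69900

step 1: scan C: cost=300, card=300
step 2: join A via merge
    card(P join A) = 300*150/(10) = 4500
    cost = 300 + 300*9 + 150*8 + 300 + 150 = 4650
step 3: join B via merge
    card(P join B) = 4500*250/(6) = 187500
    cost = 4650 + 4500*13 + 250*8 + 4500 + 250 = 69900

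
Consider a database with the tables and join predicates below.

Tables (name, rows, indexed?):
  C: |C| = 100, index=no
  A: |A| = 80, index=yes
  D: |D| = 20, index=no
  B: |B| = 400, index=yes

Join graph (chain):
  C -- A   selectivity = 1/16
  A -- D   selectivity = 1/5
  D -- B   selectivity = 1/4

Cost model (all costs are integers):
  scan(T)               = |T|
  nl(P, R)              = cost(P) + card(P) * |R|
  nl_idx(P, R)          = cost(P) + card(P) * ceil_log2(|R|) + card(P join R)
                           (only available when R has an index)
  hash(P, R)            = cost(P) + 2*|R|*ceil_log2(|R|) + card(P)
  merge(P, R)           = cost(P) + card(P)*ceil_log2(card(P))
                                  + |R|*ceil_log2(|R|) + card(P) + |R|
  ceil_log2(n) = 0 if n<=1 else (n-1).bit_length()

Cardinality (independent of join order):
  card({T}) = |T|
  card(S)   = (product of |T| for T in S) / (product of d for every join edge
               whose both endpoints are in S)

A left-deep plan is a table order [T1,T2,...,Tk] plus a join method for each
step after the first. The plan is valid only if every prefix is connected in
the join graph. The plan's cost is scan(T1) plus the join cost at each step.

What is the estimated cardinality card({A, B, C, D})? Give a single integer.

200000

Tables in S: A(80), B(400), C(100), D(20)
Edges inside S: C-A(d=16), A-D(d=5), D-B(d=4)
numerator = 80 * 400 * 100 * 20 = 64000000
denominator = 16 * 5 * 4 = 320
card(S) = 64000000 / 320 = 200000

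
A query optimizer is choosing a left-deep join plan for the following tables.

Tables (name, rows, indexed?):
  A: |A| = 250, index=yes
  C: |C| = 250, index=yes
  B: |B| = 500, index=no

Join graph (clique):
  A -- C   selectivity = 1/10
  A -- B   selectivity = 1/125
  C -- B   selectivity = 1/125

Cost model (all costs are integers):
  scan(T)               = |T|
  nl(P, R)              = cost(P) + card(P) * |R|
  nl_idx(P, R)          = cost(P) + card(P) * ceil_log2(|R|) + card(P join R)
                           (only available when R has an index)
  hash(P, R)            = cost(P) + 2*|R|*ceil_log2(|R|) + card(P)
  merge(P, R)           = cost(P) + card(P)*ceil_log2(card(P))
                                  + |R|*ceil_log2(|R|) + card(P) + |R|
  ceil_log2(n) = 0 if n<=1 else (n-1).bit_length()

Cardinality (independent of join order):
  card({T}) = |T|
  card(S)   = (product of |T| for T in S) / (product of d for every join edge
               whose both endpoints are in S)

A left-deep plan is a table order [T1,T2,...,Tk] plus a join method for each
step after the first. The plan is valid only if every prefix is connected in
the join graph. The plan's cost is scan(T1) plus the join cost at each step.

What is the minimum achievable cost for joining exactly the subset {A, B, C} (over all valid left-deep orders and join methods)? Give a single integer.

10000

Selinger DP over subsets of {A,B,C}:
  {A}: scan cost=250, card=250
  {C}: scan cost=250, card=250
  {B}: scan cost=500, card=500
  {AC}: card=6250; try (C,hash)→4500, (A,hash)→4500, (C,merge)→4750, (A,merge)→4750, (C,nl_idx)→8500, (A,nl_idx)→8500 …(+2); best=4500 via (C,hash)
  {AB}: card=1000; try (A,hash)→5000, (A,nl_idx)→5500, (B,merge)→7500, (A,merge)→7750, (B,hash)→9500, (B,nl)→125250 …(+1); best=5000 via (A,hash)
  {BC}: card=1000; try (C,hash)→5000, (C,nl_idx)→5500, (B,merge)→7500, (C,merge)→7750, (B,hash)→9500, (B,nl)→125250 …(+1); best=5000 via (C,hash)
  {ABC}: card=200; try (C,hash)→10000, (A,hash)→10000, (C,nl_idx)→13200, (A,nl_idx)→13200, (C,merge)→18250, (A,merge)→18250 …(+5); best=10000 via (C,hash)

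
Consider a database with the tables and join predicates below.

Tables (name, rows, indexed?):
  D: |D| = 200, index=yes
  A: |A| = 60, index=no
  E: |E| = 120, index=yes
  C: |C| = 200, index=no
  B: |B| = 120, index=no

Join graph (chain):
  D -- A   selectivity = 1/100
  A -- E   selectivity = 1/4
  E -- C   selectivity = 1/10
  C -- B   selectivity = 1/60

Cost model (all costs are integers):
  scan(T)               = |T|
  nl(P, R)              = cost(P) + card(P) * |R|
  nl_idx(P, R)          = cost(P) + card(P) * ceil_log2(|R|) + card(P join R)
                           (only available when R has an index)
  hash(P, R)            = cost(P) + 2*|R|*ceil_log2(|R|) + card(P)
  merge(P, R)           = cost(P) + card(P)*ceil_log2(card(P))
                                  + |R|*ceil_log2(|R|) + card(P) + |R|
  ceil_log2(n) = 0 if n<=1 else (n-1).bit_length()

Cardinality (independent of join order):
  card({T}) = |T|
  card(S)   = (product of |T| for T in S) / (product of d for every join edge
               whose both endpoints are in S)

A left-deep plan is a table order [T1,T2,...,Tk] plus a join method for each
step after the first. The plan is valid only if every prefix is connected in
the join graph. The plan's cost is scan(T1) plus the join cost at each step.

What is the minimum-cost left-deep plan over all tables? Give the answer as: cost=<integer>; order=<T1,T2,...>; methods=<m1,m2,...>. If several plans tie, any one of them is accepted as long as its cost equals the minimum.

cost=82940; order=A,D,E,C,B; methods=nl_idx,hash,hash,hash

Selinger DP (subsets sized 1..n):
  {D}: scan cost=200, card=200
  {A}: scan cost=60, card=60
  {E}: scan cost=120, card=120
  {C}: scan cost=200, card=200
  {B}: scan cost=120, card=120
  {AD}: card=120; try (D,nl_idx)→660, (A,hash)→1120, (D,merge)→2280, (A,merge)→2420, (D,hash)→3320, (D,nl)→12060 …(+1); best=660 via (D,nl_idx)
  {AE}: card=1800; try (A,hash)→960, (E,merge)→1440, (A,merge)→1500, (E,hash)→1800, (E,nl_idx)→2280, (E,nl)→7260 …(+1); best=960 via (A,hash)
  {CE}: card=2400; try (E,hash)→2080, (C,merge)→2880, (E,merge)→2960, (C,hash)→3440, (E,nl_idx)→4000, (C,nl)→24120 …(+1); best=2080 via (E,hash)
  {BC}: card=400; try (B,hash)→2080, (C,merge)→2880, (B,merge)→2960, (C,hash)→3440, (C,nl)→24120, (B,nl)→24200; best=2080 via (B,hash)
  {ADE}: card=3600; try (E,hash)→2460, (E,merge)→2580, (E,nl_idx)→5100, (D,hash)→5960, (E,nl)→15060, (D,nl_idx)→18960 …(+2); best=2460 via (E,hash)
  {ACE}: card=36000; try (A,hash)→5200, (C,hash)→5960, (C,merge)→24360, (A,merge)→33700, (A,nl)→146080, (C,nl)→360960; best=5200 via (A,hash)
  {BCE}: card=4800; try (E,hash)→4160, (B,hash)→6160, (E,merge)→7040, (E,nl_idx)→9680, (B,merge)→34240, (E,nl)→50080 …(+1); best=4160 via (E,hash)
  {ACDE}: card=72000; try (C,hash)→9260, (D,hash)→44400, (C,merge)→51060, (D,nl_idx)→365200, (D,merge)→619000, (C,nl)→722460 …(+1); best=9260 via (C,hash)
  {ABCE}: card=72000; try (A,hash)→9680, (B,hash)→42880, (A,merge)→71780, (A,nl)→292160, (B,merge)→618160, (B,nl)→4325200; best=9680 via (A,hash)
  {ABCDE}: card=144000; try (B,hash)→82940, (D,hash)→84880, (D,nl_idx)→729680, (B,merge)→1306220, (D,merge)→1307480, (B,nl)→8649260 …(+1); best=82940 via (B,hash)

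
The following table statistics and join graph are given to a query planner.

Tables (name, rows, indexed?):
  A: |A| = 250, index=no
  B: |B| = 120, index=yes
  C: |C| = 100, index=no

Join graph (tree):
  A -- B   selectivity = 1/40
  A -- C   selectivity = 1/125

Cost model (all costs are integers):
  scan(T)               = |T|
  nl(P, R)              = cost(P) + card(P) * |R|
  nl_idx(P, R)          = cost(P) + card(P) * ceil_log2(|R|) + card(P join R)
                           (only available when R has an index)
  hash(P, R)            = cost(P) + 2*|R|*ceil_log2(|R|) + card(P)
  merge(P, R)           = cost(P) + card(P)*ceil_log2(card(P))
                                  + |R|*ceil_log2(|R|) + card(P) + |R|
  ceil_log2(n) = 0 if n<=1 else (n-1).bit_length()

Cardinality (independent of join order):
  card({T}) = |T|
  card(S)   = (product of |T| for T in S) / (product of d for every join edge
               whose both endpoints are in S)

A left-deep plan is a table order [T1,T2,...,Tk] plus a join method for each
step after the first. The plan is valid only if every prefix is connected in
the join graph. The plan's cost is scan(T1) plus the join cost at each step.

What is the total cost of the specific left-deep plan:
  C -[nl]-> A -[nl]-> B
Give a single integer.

49100

step 1: scan C: cost=100, card=100
step 2: join A via nl
    card(P join A) = 100*250/(125) = 200
    cost = 100 + 100*250 = 25100
step 3: join B via nl
    card(P join B) = 200*120/(40) = 600
    cost = 25100 + 200*120 = 49100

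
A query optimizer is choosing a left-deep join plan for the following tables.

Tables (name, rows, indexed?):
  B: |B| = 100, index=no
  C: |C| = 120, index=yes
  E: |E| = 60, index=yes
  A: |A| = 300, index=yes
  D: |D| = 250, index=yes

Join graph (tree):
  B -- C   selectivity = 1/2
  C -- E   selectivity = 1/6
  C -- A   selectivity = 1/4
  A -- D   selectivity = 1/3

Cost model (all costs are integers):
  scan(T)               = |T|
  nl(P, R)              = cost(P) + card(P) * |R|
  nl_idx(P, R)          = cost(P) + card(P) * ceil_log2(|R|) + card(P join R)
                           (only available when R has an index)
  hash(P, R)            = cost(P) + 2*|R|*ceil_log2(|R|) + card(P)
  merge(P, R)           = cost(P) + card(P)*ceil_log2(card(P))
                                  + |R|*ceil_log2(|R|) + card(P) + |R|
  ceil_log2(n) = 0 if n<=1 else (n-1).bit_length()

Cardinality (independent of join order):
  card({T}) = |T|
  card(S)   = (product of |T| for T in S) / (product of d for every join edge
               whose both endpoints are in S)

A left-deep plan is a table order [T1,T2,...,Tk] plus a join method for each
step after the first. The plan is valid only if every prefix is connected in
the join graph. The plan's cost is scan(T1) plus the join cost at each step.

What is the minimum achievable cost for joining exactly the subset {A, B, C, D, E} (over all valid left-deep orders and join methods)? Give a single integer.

Selinger DP over subsets of {A,B,C,D,E}:
  {B}: scan cost=100, card=100
  {C}: scan cost=120, card=120
  {E}: scan cost=60, card=60
  {A}: scan cost=300, card=300
  {D}: scan cost=250, card=250
  {BC}: card=6000; try (B,hash)→1640, (C,merge)→1860, (C,hash)→1880, (B,merge)→1880, (C,nl_idx)→6800, (C,nl)→12100 …(+1); best=1640 via (B,hash)
  {CE}: card=1200; try (E,hash)→960, (C,merge)→1440, (E,merge)→1500, (C,nl_idx)→1680, (C,hash)→1800, (E,nl_idx)→2040 …(+2); best=960 via (E,hash)
  {AC}: card=9000; try (C,hash)→2280, (A,merge)→4080, (C,merge)→4260, (A,hash)→5640, (A,nl_idx)→10200, (C,nl_idx)→11400 …(+2); best=2280 via (C,hash)
  {AD}: card=25000; try (D,hash)→4600, (A,merge)→5500, (D,merge)→5550, (A,hash)→5900, (A,nl_idx)→27500, (D,nl_idx)→27700 …(+2); best=4600 via (D,hash)
  {BCE}: card=60000; try (B,hash)→3560, (E,hash)→8360, (B,merge)→16160, (E,merge)→86060, (E,nl_idx)→97640, (B,nl)→120960 …(+1); best=3560 via (B,hash)
  {ABC}: card=450000; try (B,hash)→12680, (A,hash)→13040, (A,merge)→88640, (B,merge)→138080, (A,nl_idx)→505640, (B,nl)→902280 …(+1); best=12680 via (B,hash)
  {ACE}: card=90000; try (A,hash)→7560, (E,hash)→12000, (A,merge)→18360, (A,nl_idx)→101760, (E,merge)→137700, (E,nl_idx)→146280 …(+2); best=7560 via (A,hash)
  {ACD}: card=750000; try (D,hash)→15280, (C,hash)→31280, (D,merge)→139530, (C,merge)→405560, (D,nl_idx)→824280, (C,nl_idx)→929600 …(+2); best=15280 via (D,hash)
  {ABCE}: card=4500000; try (A,hash)→68960, (B,hash)→98960, (E,hash)→463400, (A,merge)→1026560, (B,merge)→1628360, (A,nl_idx)→5043560 …(+5); best=68960 via (A,hash)
  {ABCD}: card=37500000; try (D,hash)→466680, (B,hash)→766680, (D,merge)→9014930, (B,merge)→15766080, (D,nl_idx)→41112680, (B,nl)→75015280 …(+1); best=466680 via (D,hash)
  {ACDE}: card=7500000; try (D,hash)→101560, (E,hash)→766000, (D,merge)→1629810, (D,nl_idx)→8227560, (E,nl_idx)→12015280, (E,merge)→15765700 …(+2); best=101560 via (D,hash)
  {ABCDE}: card=375000000; try (D,hash)→4572960, (B,hash)→7602960, (E,hash)→37967400, (D,merge)→108071210, (B,merge)→180102360, (D,nl_idx)→411068960 …(+5); best=4572960 via (D,hash)

4572960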